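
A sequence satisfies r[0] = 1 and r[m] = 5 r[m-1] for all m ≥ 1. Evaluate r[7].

78125

r[1] = 5(1) = 5
r[2] = 5(5) = 25
r[3] = 5(25) = 125
r[4] = 5(125) = 625
r[5] = 5(625) = 3125
r[6] = 5(3125) = 15625
r[7] = 5(15625) = 78125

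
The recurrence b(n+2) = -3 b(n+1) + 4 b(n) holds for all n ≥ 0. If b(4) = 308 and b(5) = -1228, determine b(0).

Rearranging, b(n-2) = (b(n) + 3 b(n-1)) / 4.
b(3) = (-1228 + 3·308) / 4 = -304/4 = -76
b(2) = (308 + 3·(-76)) / 4 = 80/4 = 20
b(1) = (-76 + 3·20) / 4 = -16/4 = -4
b(0) = (20 + 3·(-4)) / 4 = 8/4 = 2

2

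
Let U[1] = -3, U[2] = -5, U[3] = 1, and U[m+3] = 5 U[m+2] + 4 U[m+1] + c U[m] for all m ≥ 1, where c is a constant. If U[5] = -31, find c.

U[4] = -15 - 3c
U[5] = -71 - 20c
So -71 - 20c = -31, giving c = -2.

-2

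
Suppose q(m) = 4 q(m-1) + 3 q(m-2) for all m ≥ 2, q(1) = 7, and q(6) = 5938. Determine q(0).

-6

Let q(0) = y.
q(2) = 28 + 3y
q(3) = 133 + 12y
q(4) = 616 + 57y
q(5) = 2863 + 264y
q(6) = 13300 + 1227y
So 13300 + 1227y = 5938, giving y = -6.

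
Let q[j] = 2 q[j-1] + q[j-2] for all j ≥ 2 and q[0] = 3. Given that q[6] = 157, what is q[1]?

1

Let q[1] = w.
q[2] = 3 + 2w
q[3] = 6 + 5w
q[4] = 15 + 12w
q[5] = 36 + 29w
q[6] = 87 + 70w
So 87 + 70w = 157, giving w = 1.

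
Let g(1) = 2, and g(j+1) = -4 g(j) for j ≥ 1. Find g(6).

-2048

g(2) = -4(2) = -8
g(3) = -4(-8) = 32
g(4) = -4(32) = -128
g(5) = -4(-128) = 512
g(6) = -4(512) = -2048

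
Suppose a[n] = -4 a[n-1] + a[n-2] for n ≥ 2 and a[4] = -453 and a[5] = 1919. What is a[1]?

Rearranging, a[n-2] = a[n] + 4 a[n-1].
a[3] = 1919 + 4(-453) = 107
a[2] = -453 + 4(107) = -25
a[1] = 107 + 4(-25) = 7

7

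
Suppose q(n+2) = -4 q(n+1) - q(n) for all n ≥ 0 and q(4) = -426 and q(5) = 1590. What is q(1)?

Rearranging, q(n-2) = -(q(n) + 4 q(n-1)).
q(3) = -(1590 + 4·(-426)) = 114
q(2) = -(-426 + 4·114) = -30
q(1) = -(114 + 4·(-30)) = 6

6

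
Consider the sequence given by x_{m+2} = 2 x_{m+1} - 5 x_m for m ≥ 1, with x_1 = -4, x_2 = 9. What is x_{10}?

129

x_3 = 2*9 - 5*(-4) = 38
x_4 = 2*38 - 5*9 = 31
x_5 = 2*31 - 5*38 = -128
x_6 = 2*(-128) - 5*31 = -411
x_7 = 2*(-411) - 5*(-128) = -182
x_8 = 2*(-182) - 5*(-411) = 1691
x_9 = 2*1691 - 5*(-182) = 4292
x_{10} = 2*4292 - 5*1691 = 129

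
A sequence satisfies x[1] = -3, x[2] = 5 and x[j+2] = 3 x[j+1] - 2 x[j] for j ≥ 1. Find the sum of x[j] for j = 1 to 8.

1952

x[3] = 3·5 - 2·(-3) = 21
x[4] = 3·21 - 2·5 = 53
x[5] = 3·53 - 2·21 = 117
x[6] = 3·117 - 2·53 = 245
x[7] = 3·245 - 2·117 = 501
x[8] = 3·501 - 2·245 = 1013
Sum = (-3) + 5 + 21 + 53 + 117 + 245 + 501 + 1013 = 1952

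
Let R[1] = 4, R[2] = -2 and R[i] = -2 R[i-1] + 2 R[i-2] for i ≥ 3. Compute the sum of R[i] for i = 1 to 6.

-150

R[3] = -2(-2) + 2(4) = 12
R[4] = -2(12) + 2(-2) = -28
R[5] = -2(-28) + 2(12) = 80
R[6] = -2(80) + 2(-28) = -216
Sum = 4 + (-2) + 12 + (-28) + 80 + (-216) = -150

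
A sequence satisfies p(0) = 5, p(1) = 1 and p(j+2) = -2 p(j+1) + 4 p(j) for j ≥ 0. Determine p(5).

p(2) = -2*1 + 4*5 = 18
p(3) = -2*18 + 4*1 = -32
p(4) = -2*(-32) + 4*18 = 136
p(5) = -2*136 + 4*(-32) = -400

-400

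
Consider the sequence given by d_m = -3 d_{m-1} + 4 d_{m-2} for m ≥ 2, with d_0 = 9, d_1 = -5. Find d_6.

11475

d_2 = -3*(-5) + 4*9 = 51
d_3 = -3*51 + 4*(-5) = -173
d_4 = -3*(-173) + 4*51 = 723
d_5 = -3*723 + 4*(-173) = -2861
d_6 = -3*(-2861) + 4*723 = 11475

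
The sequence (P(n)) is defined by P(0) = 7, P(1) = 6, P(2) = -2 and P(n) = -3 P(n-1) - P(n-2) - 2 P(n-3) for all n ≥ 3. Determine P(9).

P(3) = -3(-2) - 6 - 2(7) = -14
P(4) = -3(-14) - (-2) - 2(6) = 32
P(5) = -3(32) - (-14) - 2(-2) = -78
P(6) = -3(-78) - 32 - 2(-14) = 230
P(7) = -3(230) - (-78) - 2(32) = -676
P(8) = -3(-676) - 230 - 2(-78) = 1954
P(9) = -3(1954) - (-676) - 2(230) = -5646

-5646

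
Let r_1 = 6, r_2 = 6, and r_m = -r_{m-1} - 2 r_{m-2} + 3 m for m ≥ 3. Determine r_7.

-3

r_3 = -6 - 2(6) + 9 = -9
r_4 = -(-9) - 2(6) + 12 = 9
r_5 = -9 - 2(-9) + 15 = 24
r_6 = -24 - 2(9) + 18 = -24
r_7 = -(-24) - 2(24) + 21 = -3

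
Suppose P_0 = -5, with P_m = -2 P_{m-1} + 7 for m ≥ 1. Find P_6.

P_1 = -2(-5) + 7 = 17
P_2 = -2(17) + 7 = -27
P_3 = -2(-27) + 7 = 61
P_4 = -2(61) + 7 = -115
P_5 = -2(-115) + 7 = 237
P_6 = -2(237) + 7 = -467

-467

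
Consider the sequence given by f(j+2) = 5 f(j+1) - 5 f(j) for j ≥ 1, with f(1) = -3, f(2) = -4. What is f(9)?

f(3) = 5(-4) - 5(-3) = -5
f(4) = 5(-5) - 5(-4) = -5
f(5) = 5(-5) - 5(-5) = 0
f(6) = 5(0) - 5(-5) = 25
f(7) = 5(25) - 5(0) = 125
f(8) = 5(125) - 5(25) = 500
f(9) = 5(500) - 5(125) = 1875

1875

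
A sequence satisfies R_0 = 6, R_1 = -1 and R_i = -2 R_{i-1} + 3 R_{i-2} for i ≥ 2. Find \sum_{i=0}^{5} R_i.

-293

R_2 = -2(-1) + 3(6) = 20
R_3 = -2(20) + 3(-1) = -43
R_4 = -2(-43) + 3(20) = 146
R_5 = -2(146) + 3(-43) = -421
Sum = 6 + (-1) + 20 + (-43) + 146 + (-421) = -293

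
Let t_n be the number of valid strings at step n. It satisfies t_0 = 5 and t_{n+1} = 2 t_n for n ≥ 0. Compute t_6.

320

t_1 = 2(5) = 10
t_2 = 2(10) = 20
t_3 = 2(20) = 40
t_4 = 2(40) = 80
t_5 = 2(80) = 160
t_6 = 2(160) = 320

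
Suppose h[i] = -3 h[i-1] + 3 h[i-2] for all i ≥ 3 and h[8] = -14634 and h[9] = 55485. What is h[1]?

5

Rearranging, h[i-2] = (h[i] + 3 h[i-1]) / 3.
h[7] = (55485 + 3·(-14634)) / 3 = 11583/3 = 3861
h[6] = (-14634 + 3·3861) / 3 = -3051/3 = -1017
h[5] = (3861 + 3·(-1017)) / 3 = 810/3 = 270
h[4] = (-1017 + 3·270) / 3 = -207/3 = -69
h[3] = (270 + 3·(-69)) / 3 = 63/3 = 21
h[2] = (-69 + 3·21) / 3 = -6/3 = -2
h[1] = (21 + 3·(-2)) / 3 = 15/3 = 5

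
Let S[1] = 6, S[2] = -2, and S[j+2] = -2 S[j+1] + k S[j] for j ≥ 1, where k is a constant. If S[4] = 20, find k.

S[3] = 4 + 6k
S[4] = -8 - 14k
So -8 - 14k = 20, giving k = -2.

-2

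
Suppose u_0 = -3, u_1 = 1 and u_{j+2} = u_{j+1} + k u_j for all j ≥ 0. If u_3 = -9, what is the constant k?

u_2 = 1 - 3k
u_3 = 1 - 2k
So 1 - 2k = -9, giving k = 5.

5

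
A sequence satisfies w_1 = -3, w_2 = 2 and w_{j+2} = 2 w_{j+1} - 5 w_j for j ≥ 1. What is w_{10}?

w_3 = 2(2) - 5(-3) = 19
w_4 = 2(19) - 5(2) = 28
w_5 = 2(28) - 5(19) = -39
w_6 = 2(-39) - 5(28) = -218
w_7 = 2(-218) - 5(-39) = -241
w_8 = 2(-241) - 5(-218) = 608
w_9 = 2(608) - 5(-241) = 2421
w_{10} = 2(2421) - 5(608) = 1802

1802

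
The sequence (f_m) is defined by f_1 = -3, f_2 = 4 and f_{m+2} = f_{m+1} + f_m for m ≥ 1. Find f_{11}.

f_3 = 4 + (-3) = 1
f_4 = 1 + 4 = 5
f_5 = 5 + 1 = 6
f_6 = 6 + 5 = 11
f_7 = 11 + 6 = 17
f_8 = 17 + 11 = 28
f_9 = 28 + 17 = 45
f_{10} = 45 + 28 = 73
f_{11} = 73 + 45 = 118

118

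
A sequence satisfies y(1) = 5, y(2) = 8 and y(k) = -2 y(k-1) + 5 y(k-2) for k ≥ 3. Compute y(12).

126702

y(3) = -2·8 + 5·5 = 9
y(4) = -2·9 + 5·8 = 22
y(5) = -2·22 + 5·9 = 1
y(6) = -2·1 + 5·22 = 108
y(7) = -2·108 + 5·1 = -211
y(8) = -2·(-211) + 5·108 = 962
y(9) = -2·962 + 5·(-211) = -2979
y(10) = -2·(-2979) + 5·962 = 10768
y(11) = -2·10768 + 5·(-2979) = -36431
y(12) = -2·(-36431) + 5·10768 = 126702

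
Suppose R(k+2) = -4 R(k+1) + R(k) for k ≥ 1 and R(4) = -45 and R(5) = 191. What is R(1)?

7

Rearranging, R(k-2) = R(k) + 4 R(k-1).
R(3) = 191 + 4*(-45) = 11
R(2) = -45 + 4*11 = -1
R(1) = 11 + 4*(-1) = 7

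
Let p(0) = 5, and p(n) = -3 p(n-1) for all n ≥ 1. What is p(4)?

405

p(1) = -3*5 = -15
p(2) = -3*(-15) = 45
p(3) = -3*45 = -135
p(4) = -3*(-135) = 405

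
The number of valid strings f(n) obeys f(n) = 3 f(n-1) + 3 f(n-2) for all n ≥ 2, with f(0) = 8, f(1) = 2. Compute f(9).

294192

f(2) = 3·2 + 3·8 = 30
f(3) = 3·30 + 3·2 = 96
f(4) = 3·96 + 3·30 = 378
f(5) = 3·378 + 3·96 = 1422
f(6) = 3·1422 + 3·378 = 5400
f(7) = 3·5400 + 3·1422 = 20466
f(8) = 3·20466 + 3·5400 = 77598
f(9) = 3·77598 + 3·20466 = 294192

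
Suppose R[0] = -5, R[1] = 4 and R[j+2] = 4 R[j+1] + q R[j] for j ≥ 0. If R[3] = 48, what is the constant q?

R[2] = 16 - 5q
R[3] = 64 - 16q
So 64 - 16q = 48, giving q = 1.

1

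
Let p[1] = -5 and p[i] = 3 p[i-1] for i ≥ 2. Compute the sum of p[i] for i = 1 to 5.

-605

p[2] = 3*(-5) = -15
p[3] = 3*(-15) = -45
p[4] = 3*(-45) = -135
p[5] = 3*(-135) = -405
Sum = (-5) + (-15) + (-45) + (-135) + (-405) = -605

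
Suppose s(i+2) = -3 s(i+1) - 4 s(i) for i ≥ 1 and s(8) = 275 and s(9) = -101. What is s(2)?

Rearranging, s(i-2) = (s(i) + 3 s(i-1)) / -4.
s(7) = (-101 + 3(275)) / -4 = 724/-4 = -181
s(6) = (275 + 3(-181)) / -4 = -268/-4 = 67
s(5) = (-181 + 3(67)) / -4 = 20/-4 = -5
s(4) = (67 + 3(-5)) / -4 = 52/-4 = -13
s(3) = (-5 + 3(-13)) / -4 = -44/-4 = 11
s(2) = (-13 + 3(11)) / -4 = 20/-4 = -5

-5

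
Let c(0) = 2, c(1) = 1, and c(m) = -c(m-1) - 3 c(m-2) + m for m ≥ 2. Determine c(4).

c(2) = -1 - 3(2) + 2 = -5
c(3) = -(-5) - 3(1) + 3 = 5
c(4) = -5 - 3(-5) + 4 = 14

14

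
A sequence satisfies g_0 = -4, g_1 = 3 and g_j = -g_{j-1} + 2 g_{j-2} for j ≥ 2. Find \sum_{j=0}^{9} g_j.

g_2 = -3 + 2*(-4) = -11
g_3 = -(-11) + 2*3 = 17
g_4 = -17 + 2*(-11) = -39
g_5 = -(-39) + 2*17 = 73
g_6 = -73 + 2*(-39) = -151
g_7 = -(-151) + 2*73 = 297
g_8 = -297 + 2*(-151) = -599
g_9 = -(-599) + 2*297 = 1193
Sum = (-4) + 3 + (-11) + 17 + (-39) + 73 + (-151) + 297 + (-599) + 1193 = 779

779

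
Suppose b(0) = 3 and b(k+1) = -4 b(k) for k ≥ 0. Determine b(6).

12288

b(1) = -4*3 = -12
b(2) = -4*(-12) = 48
b(3) = -4*48 = -192
b(4) = -4*(-192) = 768
b(5) = -4*768 = -3072
b(6) = -4*(-3072) = 12288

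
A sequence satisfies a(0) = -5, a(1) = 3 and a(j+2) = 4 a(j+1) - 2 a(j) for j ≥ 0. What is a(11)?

1540384

a(2) = 4*3 - 2*(-5) = 22
a(3) = 4*22 - 2*3 = 82
a(4) = 4*82 - 2*22 = 284
a(5) = 4*284 - 2*82 = 972
a(6) = 4*972 - 2*284 = 3320
a(7) = 4*3320 - 2*972 = 11336
a(8) = 4*11336 - 2*3320 = 38704
a(9) = 4*38704 - 2*11336 = 132144
a(10) = 4*132144 - 2*38704 = 451168
a(11) = 4*451168 - 2*132144 = 1540384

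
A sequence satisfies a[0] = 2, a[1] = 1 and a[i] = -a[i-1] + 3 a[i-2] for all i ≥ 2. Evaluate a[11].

a[2] = -1 + 3·2 = 5
a[3] = -5 + 3·1 = -2
a[4] = -(-2) + 3·5 = 17
a[5] = -17 + 3·(-2) = -23
a[6] = -(-23) + 3·17 = 74
a[7] = -74 + 3·(-23) = -143
a[8] = -(-143) + 3·74 = 365
a[9] = -365 + 3·(-143) = -794
a[10] = -(-794) + 3·365 = 1889
a[11] = -1889 + 3·(-794) = -4271

-4271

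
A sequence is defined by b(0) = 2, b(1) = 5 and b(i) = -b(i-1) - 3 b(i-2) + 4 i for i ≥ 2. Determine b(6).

-46

b(2) = -5 - 3*2 + 8 = -3
b(3) = -(-3) - 3*5 + 12 = 0
b(4) = -0 - 3*(-3) + 16 = 25
b(5) = -25 - 3*0 + 20 = -5
b(6) = -(-5) - 3*25 + 24 = -46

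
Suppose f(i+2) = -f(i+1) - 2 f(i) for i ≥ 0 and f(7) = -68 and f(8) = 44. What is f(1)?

-4

Rearranging, f(i-2) = (f(i) + f(i-1)) / -2.
f(6) = (44 + (-68)) / -2 = -24/-2 = 12
f(5) = (-68 + 12) / -2 = -56/-2 = 28
f(4) = (12 + 28) / -2 = 40/-2 = -20
f(3) = (28 + (-20)) / -2 = 8/-2 = -4
f(2) = (-20 + (-4)) / -2 = -24/-2 = 12
f(1) = (-4 + 12) / -2 = 8/-2 = -4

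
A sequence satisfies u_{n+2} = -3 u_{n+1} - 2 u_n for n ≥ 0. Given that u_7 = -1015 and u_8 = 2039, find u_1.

Rearranging, u_{n-2} = (u_n + 3 u_{n-1}) / -2.
u_6 = (2039 + 3·(-1015)) / -2 = -1006/-2 = 503
u_5 = (-1015 + 3·503) / -2 = 494/-2 = -247
u_4 = (503 + 3·(-247)) / -2 = -238/-2 = 119
u_3 = (-247 + 3·119) / -2 = 110/-2 = -55
u_2 = (119 + 3·(-55)) / -2 = -46/-2 = 23
u_1 = (-55 + 3·23) / -2 = 14/-2 = -7

-7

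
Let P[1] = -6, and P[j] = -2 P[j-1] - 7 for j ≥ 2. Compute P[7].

P[2] = -2(-6) - 7 = 5
P[3] = -2(5) - 7 = -17
P[4] = -2(-17) - 7 = 27
P[5] = -2(27) - 7 = -61
P[6] = -2(-61) - 7 = 115
P[7] = -2(115) - 7 = -237

-237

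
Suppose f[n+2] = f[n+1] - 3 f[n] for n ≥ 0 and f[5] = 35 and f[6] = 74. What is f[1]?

Rearranging, f[n-2] = (f[n] - f[n-1]) / -3.
f[4] = (74 - 35) / -3 = 39/-3 = -13
f[3] = (35 - (-13)) / -3 = 48/-3 = -16
f[2] = (-13 - (-16)) / -3 = 3/-3 = -1
f[1] = (-16 - (-1)) / -3 = -15/-3 = 5

5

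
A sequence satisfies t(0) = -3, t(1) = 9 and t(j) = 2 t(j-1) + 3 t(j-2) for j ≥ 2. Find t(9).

t(2) = 2(9) + 3(-3) = 9
t(3) = 2(9) + 3(9) = 45
t(4) = 2(45) + 3(9) = 117
t(5) = 2(117) + 3(45) = 369
t(6) = 2(369) + 3(117) = 1089
t(7) = 2(1089) + 3(369) = 3285
t(8) = 2(3285) + 3(1089) = 9837
t(9) = 2(9837) + 3(3285) = 29529

29529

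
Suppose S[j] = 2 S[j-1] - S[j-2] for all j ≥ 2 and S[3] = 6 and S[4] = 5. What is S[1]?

Rearranging, S[j-2] = -(S[j] - 2 S[j-1]).
S[2] = -(5 - 2(6)) = 7
S[1] = -(6 - 2(7)) = 8

8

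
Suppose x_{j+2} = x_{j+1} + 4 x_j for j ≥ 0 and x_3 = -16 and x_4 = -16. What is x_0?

1

Rearranging, x_{j-2} = (x_j - x_{j-1}) / 4.
x_2 = (-16 - (-16)) / 4 = 0/4 = 0
x_1 = (-16 - 0) / 4 = -16/4 = -4
x_0 = (0 - (-4)) / 4 = 4/4 = 1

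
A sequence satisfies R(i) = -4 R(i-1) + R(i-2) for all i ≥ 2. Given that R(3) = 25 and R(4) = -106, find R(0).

-2

Rearranging, R(i-2) = R(i) + 4 R(i-1).
R(2) = -106 + 4*25 = -6
R(1) = 25 + 4*(-6) = 1
R(0) = -6 + 4*1 = -2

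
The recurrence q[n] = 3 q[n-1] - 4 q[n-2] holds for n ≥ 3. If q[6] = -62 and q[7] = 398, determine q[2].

Rearranging, q[n-2] = (q[n] - 3 q[n-1]) / -4.
q[5] = (398 - 3(-62)) / -4 = 584/-4 = -146
q[4] = (-62 - 3(-146)) / -4 = 376/-4 = -94
q[3] = (-146 - 3(-94)) / -4 = 136/-4 = -34
q[2] = (-94 - 3(-34)) / -4 = 8/-4 = -2

-2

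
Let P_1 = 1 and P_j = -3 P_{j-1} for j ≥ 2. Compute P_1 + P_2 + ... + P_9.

4921

P_2 = -3(1) = -3
P_3 = -3(-3) = 9
P_4 = -3(9) = -27
P_5 = -3(-27) = 81
P_6 = -3(81) = -243
P_7 = -3(-243) = 729
P_8 = -3(729) = -2187
P_9 = -3(-2187) = 6561
Sum = 1 + (-3) + 9 + (-27) + 81 + (-243) + 729 + (-2187) + 6561 = 4921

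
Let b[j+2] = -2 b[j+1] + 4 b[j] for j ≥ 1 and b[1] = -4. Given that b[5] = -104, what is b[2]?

-1

Let b[2] = z.
b[3] = -16 - 2z
b[4] = 32 + 8z
b[5] = -128 - 24z
So -128 - 24z = -104, giving z = -1.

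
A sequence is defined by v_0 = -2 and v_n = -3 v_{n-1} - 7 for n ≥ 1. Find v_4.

v_1 = -3*(-2) - 7 = -1
v_2 = -3*(-1) - 7 = -4
v_3 = -3*(-4) - 7 = 5
v_4 = -3*5 - 7 = -22

-22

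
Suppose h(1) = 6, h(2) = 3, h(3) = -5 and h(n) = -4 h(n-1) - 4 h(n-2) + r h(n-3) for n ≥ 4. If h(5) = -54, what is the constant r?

h(4) = 8 + 6r
h(5) = -12 - 21r
So -12 - 21r = -54, giving r = 2.

2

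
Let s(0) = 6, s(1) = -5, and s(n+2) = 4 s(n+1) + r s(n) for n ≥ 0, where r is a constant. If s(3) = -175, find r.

s(2) = -20 + 6r
s(3) = -80 + 19r
So -80 + 19r = -175, giving r = -5.

-5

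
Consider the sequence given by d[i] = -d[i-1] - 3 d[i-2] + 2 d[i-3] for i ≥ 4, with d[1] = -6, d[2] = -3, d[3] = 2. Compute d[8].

d[4] = -2 - 3*(-3) + 2*(-6) = -5
d[5] = -(-5) - 3*2 + 2*(-3) = -7
d[6] = -(-7) - 3*(-5) + 2*2 = 26
d[7] = -26 - 3*(-7) + 2*(-5) = -15
d[8] = -(-15) - 3*26 + 2*(-7) = -77

-77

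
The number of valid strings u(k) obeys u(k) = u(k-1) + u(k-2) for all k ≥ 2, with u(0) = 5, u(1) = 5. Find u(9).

u(2) = 5 + 5 = 10
u(3) = 10 + 5 = 15
u(4) = 15 + 10 = 25
u(5) = 25 + 15 = 40
u(6) = 40 + 25 = 65
u(7) = 65 + 40 = 105
u(8) = 105 + 65 = 170
u(9) = 170 + 105 = 275

275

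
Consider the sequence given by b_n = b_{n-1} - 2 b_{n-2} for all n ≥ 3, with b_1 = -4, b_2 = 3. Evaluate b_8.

b_3 = 3 - 2·(-4) = 11
b_4 = 11 - 2·3 = 5
b_5 = 5 - 2·11 = -17
b_6 = (-17) - 2·5 = -27
b_7 = (-27) - 2·(-17) = 7
b_8 = 7 - 2·(-27) = 61

61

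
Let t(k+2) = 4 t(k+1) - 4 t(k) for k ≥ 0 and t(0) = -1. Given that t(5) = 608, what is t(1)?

6

Let t(1) = z.
t(2) = 4 + 4z
t(3) = 16 + 12z
t(4) = 48 + 32z
t(5) = 128 + 80z
So 128 + 80z = 608, giving z = 6.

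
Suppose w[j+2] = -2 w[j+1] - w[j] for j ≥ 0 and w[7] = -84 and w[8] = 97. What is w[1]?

Rearranging, w[j-2] = -(w[j] + 2 w[j-1]).
w[6] = -(97 + 2*(-84)) = 71
w[5] = -(-84 + 2*71) = -58
w[4] = -(71 + 2*(-58)) = 45
w[3] = -(-58 + 2*45) = -32
w[2] = -(45 + 2*(-32)) = 19
w[1] = -(-32 + 2*19) = -6

-6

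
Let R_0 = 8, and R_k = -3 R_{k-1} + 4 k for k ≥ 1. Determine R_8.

R_1 = -3*8 + 4 = -20
R_2 = -3*(-20) + 8 = 68
R_3 = -3*68 + 12 = -192
R_4 = -3*(-192) + 16 = 592
R_5 = -3*592 + 20 = -1756
R_6 = -3*(-1756) + 24 = 5292
R_7 = -3*5292 + 28 = -15848
R_8 = -3*(-15848) + 32 = 47576

47576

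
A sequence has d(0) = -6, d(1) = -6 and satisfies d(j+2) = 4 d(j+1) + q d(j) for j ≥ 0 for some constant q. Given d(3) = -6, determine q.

d(2) = -24 - 6q
d(3) = -96 - 30q
So -96 - 30q = -6, giving q = -3.

-3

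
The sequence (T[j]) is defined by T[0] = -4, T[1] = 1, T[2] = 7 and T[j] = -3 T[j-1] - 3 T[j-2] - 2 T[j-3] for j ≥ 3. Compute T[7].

-167

T[3] = -3·7 - 3·1 - 2·(-4) = -16
T[4] = -3·(-16) - 3·7 - 2·1 = 25
T[5] = -3·25 - 3·(-16) - 2·7 = -41
T[6] = -3·(-41) - 3·25 - 2·(-16) = 80
T[7] = -3·80 - 3·(-41) - 2·25 = -167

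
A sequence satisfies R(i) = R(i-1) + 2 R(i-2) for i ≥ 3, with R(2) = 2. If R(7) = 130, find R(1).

Let R(1) = y.
R(3) = 2 + 2y
R(4) = 6 + 2y
R(5) = 10 + 6y
R(6) = 22 + 10y
R(7) = 42 + 22y
So 42 + 22y = 130, giving y = 4.

4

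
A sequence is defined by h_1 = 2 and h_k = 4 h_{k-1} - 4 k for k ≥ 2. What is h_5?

h_2 = 4(2) - 8 = 0
h_3 = 4(0) - 12 = -12
h_4 = 4(-12) - 16 = -64
h_5 = 4(-64) - 20 = -276

-276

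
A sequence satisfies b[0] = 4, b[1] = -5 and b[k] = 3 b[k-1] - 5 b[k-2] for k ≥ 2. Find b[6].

940

b[2] = 3·(-5) - 5·4 = -35
b[3] = 3·(-35) - 5·(-5) = -80
b[4] = 3·(-80) - 5·(-35) = -65
b[5] = 3·(-65) - 5·(-80) = 205
b[6] = 3·205 - 5·(-65) = 940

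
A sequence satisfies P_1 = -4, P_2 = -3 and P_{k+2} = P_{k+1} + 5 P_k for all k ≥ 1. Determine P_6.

P_3 = (-3) + 5*(-4) = -23
P_4 = (-23) + 5*(-3) = -38
P_5 = (-38) + 5*(-23) = -153
P_6 = (-153) + 5*(-38) = -343

-343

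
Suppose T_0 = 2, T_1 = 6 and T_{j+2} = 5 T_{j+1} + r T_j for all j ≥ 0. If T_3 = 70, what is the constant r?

-5

T_2 = 30 + 2r
T_3 = 150 + 16r
So 150 + 16r = 70, giving r = -5.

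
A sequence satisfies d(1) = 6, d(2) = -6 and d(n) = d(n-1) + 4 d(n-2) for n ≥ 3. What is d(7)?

d(3) = (-6) + 4*6 = 18
d(4) = 18 + 4*(-6) = -6
d(5) = (-6) + 4*18 = 66
d(6) = 66 + 4*(-6) = 42
d(7) = 42 + 4*66 = 306

306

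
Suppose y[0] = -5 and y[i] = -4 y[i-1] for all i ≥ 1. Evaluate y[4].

-1280

y[1] = -4(-5) = 20
y[2] = -4(20) = -80
y[3] = -4(-80) = 320
y[4] = -4(320) = -1280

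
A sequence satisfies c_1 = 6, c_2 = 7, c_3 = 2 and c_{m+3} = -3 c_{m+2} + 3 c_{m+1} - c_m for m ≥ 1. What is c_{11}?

-91978

c_4 = -3·2 + 3·7 - 6 = 9
c_5 = -3·9 + 3·2 - 7 = -28
c_6 = -3·(-28) + 3·9 - 2 = 109
c_7 = -3·109 + 3·(-28) - 9 = -420
c_8 = -3·(-420) + 3·109 - (-28) = 1615
c_9 = -3·1615 + 3·(-420) - 109 = -6214
c_{10} = -3·(-6214) + 3·1615 - (-420) = 23907
c_{11} = -3·23907 + 3·(-6214) - 1615 = -91978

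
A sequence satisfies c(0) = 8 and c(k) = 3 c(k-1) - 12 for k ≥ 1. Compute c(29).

137260754729772

The fixed point is -12/(1 - 3) = 6, so c(k) - 6 = 3(c(k-1) - 6).
Hence c(k) = 2·3^k + 6.
c(29) = 2·3^{29} + 6 = 2·68630377364883 + 6 = 137260754729772.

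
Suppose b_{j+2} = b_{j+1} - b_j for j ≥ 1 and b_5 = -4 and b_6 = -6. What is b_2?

Rearranging, b_{j-2} = -(b_j - b_{j-1}).
b_4 = -(-6 - (-4)) = 2
b_3 = -(-4 - 2) = 6
b_2 = -(2 - 6) = 4

4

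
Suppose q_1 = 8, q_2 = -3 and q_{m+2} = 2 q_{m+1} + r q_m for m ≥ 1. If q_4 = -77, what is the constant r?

q_3 = -6 + 8r
q_4 = -12 + 13r
So -12 + 13r = -77, giving r = -5.

-5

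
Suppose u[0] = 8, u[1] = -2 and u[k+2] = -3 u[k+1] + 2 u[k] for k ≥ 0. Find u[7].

-11446

u[2] = -3(-2) + 2(8) = 22
u[3] = -3(22) + 2(-2) = -70
u[4] = -3(-70) + 2(22) = 254
u[5] = -3(254) + 2(-70) = -902
u[6] = -3(-902) + 2(254) = 3214
u[7] = -3(3214) + 2(-902) = -11446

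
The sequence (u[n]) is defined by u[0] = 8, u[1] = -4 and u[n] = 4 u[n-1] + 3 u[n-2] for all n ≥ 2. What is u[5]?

476

u[2] = 4*(-4) + 3*8 = 8
u[3] = 4*8 + 3*(-4) = 20
u[4] = 4*20 + 3*8 = 104
u[5] = 4*104 + 3*20 = 476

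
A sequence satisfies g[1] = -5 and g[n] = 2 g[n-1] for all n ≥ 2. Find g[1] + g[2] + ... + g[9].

-2555

g[2] = 2*(-5) = -10
g[3] = 2*(-10) = -20
g[4] = 2*(-20) = -40
g[5] = 2*(-40) = -80
g[6] = 2*(-80) = -160
g[7] = 2*(-160) = -320
g[8] = 2*(-320) = -640
g[9] = 2*(-640) = -1280
Sum = (-5) + (-10) + (-20) + (-40) + (-80) + (-160) + (-320) + (-640) + (-1280) = -2555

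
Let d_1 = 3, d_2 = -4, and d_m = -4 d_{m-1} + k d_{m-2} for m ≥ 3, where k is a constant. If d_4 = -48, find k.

-1

d_3 = 16 + 3k
d_4 = -64 - 16k
So -64 - 16k = -48, giving k = -1.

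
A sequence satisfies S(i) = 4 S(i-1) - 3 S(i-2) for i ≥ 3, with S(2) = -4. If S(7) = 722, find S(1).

-6

Let S(1) = y.
S(3) = -16 - 3y
S(4) = -52 - 12y
S(5) = -160 - 39y
S(6) = -484 - 120y
S(7) = -1456 - 363y
So -1456 - 363y = 722, giving y = -6.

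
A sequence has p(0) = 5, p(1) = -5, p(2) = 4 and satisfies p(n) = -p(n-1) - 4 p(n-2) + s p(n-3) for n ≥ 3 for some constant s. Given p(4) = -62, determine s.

p(3) = 16 + 5s
p(4) = -32 - 10s
So -32 - 10s = -62, giving s = 3.

3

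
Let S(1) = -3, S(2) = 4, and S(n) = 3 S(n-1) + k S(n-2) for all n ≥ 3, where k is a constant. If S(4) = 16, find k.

S(3) = 12 - 3k
S(4) = 36 - 5k
So 36 - 5k = 16, giving k = 4.

4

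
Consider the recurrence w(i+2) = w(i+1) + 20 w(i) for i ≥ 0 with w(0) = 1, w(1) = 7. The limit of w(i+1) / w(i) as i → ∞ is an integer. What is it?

5

The characteristic equation is r^2 - r - 20 = 0, which factors as (r - 5)(r + 4) = 0.
So the roots are 5 and -4. Since |5| > |-4| and the coefficient of 5^i is non-zero, the ratio tends to 5.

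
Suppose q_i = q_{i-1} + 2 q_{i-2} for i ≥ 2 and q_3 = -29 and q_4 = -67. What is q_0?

Rearranging, q_{i-2} = (q_i - q_{i-1}) / 2.
q_2 = (-67 - (-29)) / 2 = -38/2 = -19
q_1 = (-29 - (-19)) / 2 = -10/2 = -5
q_0 = (-19 - (-5)) / 2 = -14/2 = -7

-7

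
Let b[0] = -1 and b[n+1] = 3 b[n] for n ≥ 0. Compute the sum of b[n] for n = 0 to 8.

b[1] = 3*(-1) = -3
b[2] = 3*(-3) = -9
b[3] = 3*(-9) = -27
b[4] = 3*(-27) = -81
b[5] = 3*(-81) = -243
b[6] = 3*(-243) = -729
b[7] = 3*(-729) = -2187
b[8] = 3*(-2187) = -6561
Sum = (-1) + (-3) + (-9) + (-27) + (-81) + (-243) + (-729) + (-2187) + (-6561) = -9841

-9841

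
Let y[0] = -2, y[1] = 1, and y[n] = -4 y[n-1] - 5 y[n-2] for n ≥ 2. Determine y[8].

46

y[2] = -4(1) - 5(-2) = 6
y[3] = -4(6) - 5(1) = -29
y[4] = -4(-29) - 5(6) = 86
y[5] = -4(86) - 5(-29) = -199
y[6] = -4(-199) - 5(86) = 366
y[7] = -4(366) - 5(-199) = -469
y[8] = -4(-469) - 5(366) = 46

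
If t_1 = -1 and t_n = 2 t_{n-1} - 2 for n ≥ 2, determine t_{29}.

The fixed point is -2/(1 - 2) = 2, so t_n - 2 = 2(t_{n-1} - 2).
Hence t_n = -3·2^{n-1} + 2.
t_{29} = -3·2^{28} + 2 = -3·268435456 + 2 = -805306366.

-805306366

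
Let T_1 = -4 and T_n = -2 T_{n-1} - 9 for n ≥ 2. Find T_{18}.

131069

The fixed point is -9/(1 + 2) = -3, so T_n + 3 = -2(T_{n-1} + 3).
Hence T_n = -1·(-2)^{n-1} - 3.
T_{18} = -1·(-2)^{17} - 3 = -1·-131072 - 3 = 131069.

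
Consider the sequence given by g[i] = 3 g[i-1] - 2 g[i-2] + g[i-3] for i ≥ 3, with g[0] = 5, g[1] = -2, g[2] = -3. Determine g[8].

100

g[3] = 3*(-3) - 2*(-2) + 5 = 0
g[4] = 3*0 - 2*(-3) + (-2) = 4
g[5] = 3*4 - 2*0 + (-3) = 9
g[6] = 3*9 - 2*4 + 0 = 19
g[7] = 3*19 - 2*9 + 4 = 43
g[8] = 3*43 - 2*19 + 9 = 100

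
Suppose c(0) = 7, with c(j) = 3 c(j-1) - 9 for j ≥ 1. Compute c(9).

49212

c(1) = 3*7 - 9 = 12
c(2) = 3*12 - 9 = 27
c(3) = 3*27 - 9 = 72
c(4) = 3*72 - 9 = 207
c(5) = 3*207 - 9 = 612
c(6) = 3*612 - 9 = 1827
c(7) = 3*1827 - 9 = 5472
c(8) = 3*5472 - 9 = 16407
c(9) = 3*16407 - 9 = 49212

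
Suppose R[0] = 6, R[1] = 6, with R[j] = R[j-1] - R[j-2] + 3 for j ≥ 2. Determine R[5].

R[2] = 6 - 6 + 3 = 3
R[3] = 3 - 6 + 3 = 0
R[4] = 0 - 3 + 3 = 0
R[5] = 0 - 0 + 3 = 3

3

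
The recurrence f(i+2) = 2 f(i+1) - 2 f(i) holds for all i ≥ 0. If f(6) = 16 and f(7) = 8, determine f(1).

-3

Rearranging, f(i-2) = (f(i) - 2 f(i-1)) / -2.
f(5) = (8 - 2*16) / -2 = -24/-2 = 12
f(4) = (16 - 2*12) / -2 = -8/-2 = 4
f(3) = (12 - 2*4) / -2 = 4/-2 = -2
f(2) = (4 - 2*(-2)) / -2 = 8/-2 = -4
f(1) = (-2 - 2*(-4)) / -2 = 6/-2 = -3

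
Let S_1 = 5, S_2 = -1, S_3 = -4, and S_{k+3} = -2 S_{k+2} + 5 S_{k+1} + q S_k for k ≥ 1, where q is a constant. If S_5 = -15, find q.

S_4 = 3 + 5q
S_5 = -26 - 11q
So -26 - 11q = -15, giving q = -1.

-1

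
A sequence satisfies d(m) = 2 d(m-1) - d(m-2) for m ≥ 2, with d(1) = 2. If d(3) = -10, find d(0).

Let d(0) = x.
d(2) = 4 - x
d(3) = 6 - 2x
So 6 - 2x = -10, giving x = 8.

8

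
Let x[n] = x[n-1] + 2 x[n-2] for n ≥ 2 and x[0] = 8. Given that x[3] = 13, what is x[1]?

-1

Let x[1] = v.
x[2] = 16 + v
x[3] = 16 + 3v
So 16 + 3v = 13, giving v = -1.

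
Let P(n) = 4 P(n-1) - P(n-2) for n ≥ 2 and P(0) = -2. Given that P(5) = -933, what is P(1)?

Let P(1) = v.
P(2) = 2 + 4v
P(3) = 8 + 15v
P(4) = 30 + 56v
P(5) = 112 + 209v
So 112 + 209v = -933, giving v = -5.

-5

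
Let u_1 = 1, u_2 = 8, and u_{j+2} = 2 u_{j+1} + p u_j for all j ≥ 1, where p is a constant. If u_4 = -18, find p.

u_3 = 16 + p
u_4 = 32 + 10p
So 32 + 10p = -18, giving p = -5.

-5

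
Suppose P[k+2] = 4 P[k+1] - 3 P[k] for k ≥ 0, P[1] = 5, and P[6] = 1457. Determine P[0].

1

Let P[0] = x.
P[2] = 20 - 3x
P[3] = 65 - 12x
P[4] = 200 - 39x
P[5] = 605 - 120x
P[6] = 1820 - 363x
So 1820 - 363x = 1457, giving x = 1.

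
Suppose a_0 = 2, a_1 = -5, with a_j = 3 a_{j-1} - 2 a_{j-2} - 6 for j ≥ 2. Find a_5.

a_2 = 3(-5) - 2(2) - 6 = -25
a_3 = 3(-25) - 2(-5) - 6 = -71
a_4 = 3(-71) - 2(-25) - 6 = -169
a_5 = 3(-169) - 2(-71) - 6 = -371

-371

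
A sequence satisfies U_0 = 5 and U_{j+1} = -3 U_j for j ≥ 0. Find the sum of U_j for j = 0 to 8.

U_1 = -3·5 = -15
U_2 = -3·(-15) = 45
U_3 = -3·45 = -135
U_4 = -3·(-135) = 405
U_5 = -3·405 = -1215
U_6 = -3·(-1215) = 3645
U_7 = -3·3645 = -10935
U_8 = -3·(-10935) = 32805
Sum = 5 + (-15) + 45 + (-135) + 405 + (-1215) + 3645 + (-10935) + 32805 = 24605

24605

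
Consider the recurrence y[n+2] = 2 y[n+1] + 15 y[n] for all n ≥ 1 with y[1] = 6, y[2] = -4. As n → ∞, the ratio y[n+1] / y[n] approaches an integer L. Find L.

The characteristic equation is r^2 - 2r - 15 = 0, which factors as (r - 5)(r + 3) = 0.
So the roots are 5 and -3. Since |5| > |-3| and the coefficient of 5^n is non-zero, the ratio tends to 5.

5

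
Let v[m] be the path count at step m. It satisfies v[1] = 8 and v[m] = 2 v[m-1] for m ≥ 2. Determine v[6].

256

v[2] = 2*8 = 16
v[3] = 2*16 = 32
v[4] = 2*32 = 64
v[5] = 2*64 = 128
v[6] = 2*128 = 256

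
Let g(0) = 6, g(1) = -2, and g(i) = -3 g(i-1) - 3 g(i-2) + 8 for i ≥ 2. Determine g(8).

140

g(2) = -3(-2) - 3(6) + 8 = -4
g(3) = -3(-4) - 3(-2) + 8 = 26
g(4) = -3(26) - 3(-4) + 8 = -58
g(5) = -3(-58) - 3(26) + 8 = 104
g(6) = -3(104) - 3(-58) + 8 = -130
g(7) = -3(-130) - 3(104) + 8 = 86
g(8) = -3(86) - 3(-130) + 8 = 140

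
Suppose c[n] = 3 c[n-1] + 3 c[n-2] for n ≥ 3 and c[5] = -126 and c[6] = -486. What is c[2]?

Rearranging, c[n-2] = (c[n] - 3 c[n-1]) / 3.
c[4] = (-486 - 3·(-126)) / 3 = -108/3 = -36
c[3] = (-126 - 3·(-36)) / 3 = -18/3 = -6
c[2] = (-36 - 3·(-6)) / 3 = -18/3 = -6

-6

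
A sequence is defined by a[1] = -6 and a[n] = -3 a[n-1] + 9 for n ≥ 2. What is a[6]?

2007

a[2] = -3*(-6) + 9 = 27
a[3] = -3*27 + 9 = -72
a[4] = -3*(-72) + 9 = 225
a[5] = -3*225 + 9 = -666
a[6] = -3*(-666) + 9 = 2007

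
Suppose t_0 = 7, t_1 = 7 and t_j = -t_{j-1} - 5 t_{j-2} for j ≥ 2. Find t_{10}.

2163

t_2 = -7 - 5(7) = -42
t_3 = -(-42) - 5(7) = 7
t_4 = -7 - 5(-42) = 203
t_5 = -203 - 5(7) = -238
t_6 = -(-238) - 5(203) = -777
t_7 = -(-777) - 5(-238) = 1967
t_8 = -1967 - 5(-777) = 1918
t_9 = -1918 - 5(1967) = -11753
t_{10} = -(-11753) - 5(1918) = 2163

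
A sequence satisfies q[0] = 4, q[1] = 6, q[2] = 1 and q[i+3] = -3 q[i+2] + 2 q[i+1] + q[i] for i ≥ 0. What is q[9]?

q[3] = -3*1 + 2*6 + 4 = 13
q[4] = -3*13 + 2*1 + 6 = -31
q[5] = -3*(-31) + 2*13 + 1 = 120
q[6] = -3*120 + 2*(-31) + 13 = -409
q[7] = -3*(-409) + 2*120 + (-31) = 1436
q[8] = -3*1436 + 2*(-409) + 120 = -5006
q[9] = -3*(-5006) + 2*1436 + (-409) = 17481

17481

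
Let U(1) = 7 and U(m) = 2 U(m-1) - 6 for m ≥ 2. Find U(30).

The fixed point is -6/(1 - 2) = 6, so U(m) - 6 = 2(U(m-1) - 6).
Hence U(m) = 1·2^{m-1} + 6.
U(30) = 1·2^{29} + 6 = 1·536870912 + 6 = 536870918.

536870918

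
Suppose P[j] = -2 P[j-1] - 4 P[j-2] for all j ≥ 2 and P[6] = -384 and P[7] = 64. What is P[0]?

-6

Rearranging, P[j-2] = (P[j] + 2 P[j-1]) / -4.
P[5] = (64 + 2·(-384)) / -4 = -704/-4 = 176
P[4] = (-384 + 2·176) / -4 = -32/-4 = 8
P[3] = (176 + 2·8) / -4 = 192/-4 = -48
P[2] = (8 + 2·(-48)) / -4 = -88/-4 = 22
P[1] = (-48 + 2·22) / -4 = -4/-4 = 1
P[0] = (22 + 2·1) / -4 = 24/-4 = -6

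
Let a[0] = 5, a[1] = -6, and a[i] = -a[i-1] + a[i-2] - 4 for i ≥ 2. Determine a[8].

a[2] = -(-6) + 5 - 4 = 7
a[3] = -7 + (-6) - 4 = -17
a[4] = -(-17) + 7 - 4 = 20
a[5] = -20 + (-17) - 4 = -41
a[6] = -(-41) + 20 - 4 = 57
a[7] = -57 + (-41) - 4 = -102
a[8] = -(-102) + 57 - 4 = 155

155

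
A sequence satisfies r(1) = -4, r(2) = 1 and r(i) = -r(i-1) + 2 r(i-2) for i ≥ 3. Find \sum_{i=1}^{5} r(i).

-30

r(3) = -1 + 2(-4) = -9
r(4) = -(-9) + 2(1) = 11
r(5) = -11 + 2(-9) = -29
Sum = (-4) + 1 + (-9) + 11 + (-29) = -30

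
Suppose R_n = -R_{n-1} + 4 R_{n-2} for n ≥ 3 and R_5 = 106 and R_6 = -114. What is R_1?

Rearranging, R_{n-2} = (R_n + R_{n-1}) / 4.
R_4 = (-114 + 106) / 4 = -8/4 = -2
R_3 = (106 + (-2)) / 4 = 104/4 = 26
R_2 = (-2 + 26) / 4 = 24/4 = 6
R_1 = (26 + 6) / 4 = 32/4 = 8

8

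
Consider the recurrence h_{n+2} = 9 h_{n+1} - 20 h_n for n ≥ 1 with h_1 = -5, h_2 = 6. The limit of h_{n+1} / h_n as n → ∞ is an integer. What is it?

The characteristic equation is r^2 - 9r + 20 = 0, which factors as (r - 5)(r - 4) = 0.
So the roots are 5 and 4. Since |5| > |4| and the coefficient of 5^n is non-zero, the ratio tends to 5.

5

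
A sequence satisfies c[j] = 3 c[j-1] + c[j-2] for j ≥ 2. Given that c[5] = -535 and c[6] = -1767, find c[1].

Rearranging, c[j-2] = c[j] - 3 c[j-1].
c[4] = -1767 - 3(-535) = -162
c[3] = -535 - 3(-162) = -49
c[2] = -162 - 3(-49) = -15
c[1] = -49 - 3(-15) = -4

-4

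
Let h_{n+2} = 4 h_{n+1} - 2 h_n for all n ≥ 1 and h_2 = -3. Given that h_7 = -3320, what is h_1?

Let h_1 = v.
h_3 = -12 - 2v
h_4 = -42 - 8v
h_5 = -144 - 28v
h_6 = -492 - 96v
h_7 = -1680 - 328v
So -1680 - 328v = -3320, giving v = 5.

5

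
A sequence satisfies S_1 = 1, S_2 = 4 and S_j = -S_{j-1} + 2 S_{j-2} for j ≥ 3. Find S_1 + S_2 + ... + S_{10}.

S_3 = -4 + 2·1 = -2
S_4 = -(-2) + 2·4 = 10
S_5 = -10 + 2·(-2) = -14
S_6 = -(-14) + 2·10 = 34
S_7 = -34 + 2·(-14) = -62
S_8 = -(-62) + 2·34 = 130
S_9 = -130 + 2·(-62) = -254
S_{10} = -(-254) + 2·130 = 514
Sum = 1 + 4 + (-2) + 10 + (-14) + 34 + (-62) + 130 + (-254) + 514 = 361

361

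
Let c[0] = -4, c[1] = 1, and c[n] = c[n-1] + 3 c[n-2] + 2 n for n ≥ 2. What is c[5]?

5

c[2] = 1 + 3·(-4) + 4 = -7
c[3] = (-7) + 3·1 + 6 = 2
c[4] = 2 + 3·(-7) + 8 = -11
c[5] = (-11) + 3·2 + 10 = 5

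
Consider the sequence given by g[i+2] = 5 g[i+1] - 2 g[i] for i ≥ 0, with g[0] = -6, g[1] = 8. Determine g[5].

g[2] = 5(8) - 2(-6) = 52
g[3] = 5(52) - 2(8) = 244
g[4] = 5(244) - 2(52) = 1116
g[5] = 5(1116) - 2(244) = 5092

5092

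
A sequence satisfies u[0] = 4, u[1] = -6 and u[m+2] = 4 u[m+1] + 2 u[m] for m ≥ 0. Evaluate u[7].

u[2] = 4*(-6) + 2*4 = -16
u[3] = 4*(-16) + 2*(-6) = -76
u[4] = 4*(-76) + 2*(-16) = -336
u[5] = 4*(-336) + 2*(-76) = -1496
u[6] = 4*(-1496) + 2*(-336) = -6656
u[7] = 4*(-6656) + 2*(-1496) = -29616

-29616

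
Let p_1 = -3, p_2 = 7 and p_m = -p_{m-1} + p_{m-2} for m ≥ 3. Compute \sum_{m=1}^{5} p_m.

-16

p_3 = -7 + (-3) = -10
p_4 = -(-10) + 7 = 17
p_5 = -17 + (-10) = -27
Sum = (-3) + 7 + (-10) + 17 + (-27) = -16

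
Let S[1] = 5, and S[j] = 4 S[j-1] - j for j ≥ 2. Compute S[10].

S[2] = 4·5 - 2 = 18
S[3] = 4·18 - 3 = 69
S[4] = 4·69 - 4 = 272
S[5] = 4·272 - 5 = 1083
S[6] = 4·1083 - 6 = 4326
S[7] = 4·4326 - 7 = 17297
S[8] = 4·17297 - 8 = 69180
S[9] = 4·69180 - 9 = 276711
S[10] = 4·276711 - 10 = 1106834

1106834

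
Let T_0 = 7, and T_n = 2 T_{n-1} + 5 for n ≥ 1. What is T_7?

T_1 = 2(7) + 5 = 19
T_2 = 2(19) + 5 = 43
T_3 = 2(43) + 5 = 91
T_4 = 2(91) + 5 = 187
T_5 = 2(187) + 5 = 379
T_6 = 2(379) + 5 = 763
T_7 = 2(763) + 5 = 1531

1531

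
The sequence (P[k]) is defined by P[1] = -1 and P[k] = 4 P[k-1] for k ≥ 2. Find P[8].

P[2] = 4*(-1) = -4
P[3] = 4*(-4) = -16
P[4] = 4*(-16) = -64
P[5] = 4*(-64) = -256
P[6] = 4*(-256) = -1024
P[7] = 4*(-1024) = -4096
P[8] = 4*(-4096) = -16384

-16384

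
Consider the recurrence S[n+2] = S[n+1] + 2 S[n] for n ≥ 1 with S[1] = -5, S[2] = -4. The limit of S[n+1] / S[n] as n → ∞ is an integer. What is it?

The characteristic equation is r^2 - r - 2 = 0, which factors as (r - 2)(r + 1) = 0.
So the roots are 2 and -1. Since |2| > |-1| and the coefficient of 2^n is non-zero, the ratio tends to 2.

2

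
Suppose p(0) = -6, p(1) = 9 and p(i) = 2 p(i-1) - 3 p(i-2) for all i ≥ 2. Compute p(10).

p(2) = 2*9 - 3*(-6) = 36
p(3) = 2*36 - 3*9 = 45
p(4) = 2*45 - 3*36 = -18
p(5) = 2*(-18) - 3*45 = -171
p(6) = 2*(-171) - 3*(-18) = -288
p(7) = 2*(-288) - 3*(-171) = -63
p(8) = 2*(-63) - 3*(-288) = 738
p(9) = 2*738 - 3*(-63) = 1665
p(10) = 2*1665 - 3*738 = 1116

1116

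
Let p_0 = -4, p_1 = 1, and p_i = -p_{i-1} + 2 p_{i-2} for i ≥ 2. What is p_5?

p_2 = -1 + 2*(-4) = -9
p_3 = -(-9) + 2*1 = 11
p_4 = -11 + 2*(-9) = -29
p_5 = -(-29) + 2*11 = 51

51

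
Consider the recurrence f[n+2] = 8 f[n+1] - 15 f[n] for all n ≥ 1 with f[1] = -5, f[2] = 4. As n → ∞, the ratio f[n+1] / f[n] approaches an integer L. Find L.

The characteristic equation is r^2 - 8r + 15 = 0, which factors as (r - 5)(r - 3) = 0.
So the roots are 5 and 3. Since |5| > |3| and the coefficient of 5^n is non-zero, the ratio tends to 5.

5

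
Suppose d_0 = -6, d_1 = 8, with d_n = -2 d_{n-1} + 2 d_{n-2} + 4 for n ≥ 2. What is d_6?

-1356

d_2 = -2·8 + 2·(-6) + 4 = -24
d_3 = -2·(-24) + 2·8 + 4 = 68
d_4 = -2·68 + 2·(-24) + 4 = -180
d_5 = -2·(-180) + 2·68 + 4 = 500
d_6 = -2·500 + 2·(-180) + 4 = -1356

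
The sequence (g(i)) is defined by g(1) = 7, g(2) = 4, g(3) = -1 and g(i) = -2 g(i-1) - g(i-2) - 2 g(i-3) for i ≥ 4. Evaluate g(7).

g(4) = -2*(-1) - 4 - 2*7 = -16
g(5) = -2*(-16) - (-1) - 2*4 = 25
g(6) = -2*25 - (-16) - 2*(-1) = -32
g(7) = -2*(-32) - 25 - 2*(-16) = 71

71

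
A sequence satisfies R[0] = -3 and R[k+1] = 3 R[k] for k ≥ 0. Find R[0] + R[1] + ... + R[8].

-29523

R[1] = 3·(-3) = -9
R[2] = 3·(-9) = -27
R[3] = 3·(-27) = -81
R[4] = 3·(-81) = -243
R[5] = 3·(-243) = -729
R[6] = 3·(-729) = -2187
R[7] = 3·(-2187) = -6561
R[8] = 3·(-6561) = -19683
Sum = (-3) + (-9) + (-27) + (-81) + (-243) + (-729) + (-2187) + (-6561) + (-19683) = -29523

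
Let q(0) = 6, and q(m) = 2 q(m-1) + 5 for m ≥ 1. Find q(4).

171

q(1) = 2(6) + 5 = 17
q(2) = 2(17) + 5 = 39
q(3) = 2(39) + 5 = 83
q(4) = 2(83) + 5 = 171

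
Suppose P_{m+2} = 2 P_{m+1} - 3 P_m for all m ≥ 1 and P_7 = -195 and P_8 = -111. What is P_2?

3

Rearranging, P_{m-2} = (P_m - 2 P_{m-1}) / -3.
P_6 = (-111 - 2*(-195)) / -3 = 279/-3 = -93
P_5 = (-195 - 2*(-93)) / -3 = -9/-3 = 3
P_4 = (-93 - 2*3) / -3 = -99/-3 = 33
P_3 = (3 - 2*33) / -3 = -63/-3 = 21
P_2 = (33 - 2*21) / -3 = -9/-3 = 3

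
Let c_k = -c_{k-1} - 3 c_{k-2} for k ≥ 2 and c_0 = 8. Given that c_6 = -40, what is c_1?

Let c_1 = y.
c_2 = -24 - y
c_3 = 24 - 2y
c_4 = 48 + 5y
c_5 = -120 + y
c_6 = -24 - 16y
So -24 - 16y = -40, giving y = 1.

1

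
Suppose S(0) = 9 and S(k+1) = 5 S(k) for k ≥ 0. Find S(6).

140625

S(1) = 5·9 = 45
S(2) = 5·45 = 225
S(3) = 5·225 = 1125
S(4) = 5·1125 = 5625
S(5) = 5·5625 = 28125
S(6) = 5·28125 = 140625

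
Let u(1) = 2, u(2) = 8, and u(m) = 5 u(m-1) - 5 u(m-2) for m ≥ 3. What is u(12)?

3256250

u(3) = 5·8 - 5·2 = 30
u(4) = 5·30 - 5·8 = 110
u(5) = 5·110 - 5·30 = 400
u(6) = 5·400 - 5·110 = 1450
u(7) = 5·1450 - 5·400 = 5250
u(8) = 5·5250 - 5·1450 = 19000
u(9) = 5·19000 - 5·5250 = 68750
u(10) = 5·68750 - 5·19000 = 248750
u(11) = 5·248750 - 5·68750 = 900000
u(12) = 5·900000 - 5·248750 = 3256250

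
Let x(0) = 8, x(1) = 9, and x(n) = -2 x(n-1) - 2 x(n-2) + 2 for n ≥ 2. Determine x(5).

x(2) = -2*9 - 2*8 + 2 = -32
x(3) = -2*(-32) - 2*9 + 2 = 48
x(4) = -2*48 - 2*(-32) + 2 = -30
x(5) = -2*(-30) - 2*48 + 2 = -34

-34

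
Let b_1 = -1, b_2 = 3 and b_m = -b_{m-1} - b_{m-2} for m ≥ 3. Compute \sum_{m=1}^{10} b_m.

b_3 = -3 - (-1) = -2
b_4 = -(-2) - 3 = -1
b_5 = -(-1) - (-2) = 3
b_6 = -3 - (-1) = -2
b_7 = -(-2) - 3 = -1
b_8 = -(-1) - (-2) = 3
b_9 = -3 - (-1) = -2
b_{10} = -(-2) - 3 = -1
Sum = (-1) + 3 + (-2) + (-1) + 3 + (-2) + (-1) + 3 + (-2) + (-1) = -1

-1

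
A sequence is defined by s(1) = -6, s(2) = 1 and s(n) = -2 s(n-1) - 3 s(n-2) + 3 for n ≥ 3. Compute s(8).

202

s(3) = -2(1) - 3(-6) + 3 = 19
s(4) = -2(19) - 3(1) + 3 = -38
s(5) = -2(-38) - 3(19) + 3 = 22
s(6) = -2(22) - 3(-38) + 3 = 73
s(7) = -2(73) - 3(22) + 3 = -209
s(8) = -2(-209) - 3(73) + 3 = 202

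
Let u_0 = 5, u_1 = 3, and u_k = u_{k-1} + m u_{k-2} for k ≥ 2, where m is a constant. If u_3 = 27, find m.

u_2 = 3 + 5m
u_3 = 3 + 8m
So 3 + 8m = 27, giving m = 3.

3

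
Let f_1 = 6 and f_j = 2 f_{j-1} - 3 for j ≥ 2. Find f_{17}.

196611

The fixed point is -3/(1 - 2) = 3, so f_j - 3 = 2(f_{j-1} - 3).
Hence f_j = 3·2^{j-1} + 3.
f_{17} = 3·2^{16} + 3 = 3·65536 + 3 = 196611.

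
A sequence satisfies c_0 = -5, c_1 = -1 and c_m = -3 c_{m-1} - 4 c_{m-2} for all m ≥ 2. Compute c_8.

-1913

c_2 = -3*(-1) - 4*(-5) = 23
c_3 = -3*23 - 4*(-1) = -65
c_4 = -3*(-65) - 4*23 = 103
c_5 = -3*103 - 4*(-65) = -49
c_6 = -3*(-49) - 4*103 = -265
c_7 = -3*(-265) - 4*(-49) = 991
c_8 = -3*991 - 4*(-265) = -1913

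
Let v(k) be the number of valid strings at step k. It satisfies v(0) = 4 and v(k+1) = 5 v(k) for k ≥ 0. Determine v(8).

v(1) = 5·4 = 20
v(2) = 5·20 = 100
v(3) = 5·100 = 500
v(4) = 5·500 = 2500
v(5) = 5·2500 = 12500
v(6) = 5·12500 = 62500
v(7) = 5·62500 = 312500
v(8) = 5·312500 = 1562500

1562500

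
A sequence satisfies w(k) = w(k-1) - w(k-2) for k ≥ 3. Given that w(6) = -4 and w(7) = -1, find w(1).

Rearranging, w(k-2) = -(w(k) - w(k-1)).
w(5) = -(-1 - (-4)) = -3
w(4) = -(-4 - (-3)) = 1
w(3) = -(-3 - 1) = 4
w(2) = -(1 - 4) = 3
w(1) = -(4 - 3) = -1

-1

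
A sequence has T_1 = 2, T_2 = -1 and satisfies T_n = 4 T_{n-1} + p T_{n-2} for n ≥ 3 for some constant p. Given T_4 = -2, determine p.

2

T_3 = -4 + 2p
T_4 = -16 + 7p
So -16 + 7p = -2, giving p = 2.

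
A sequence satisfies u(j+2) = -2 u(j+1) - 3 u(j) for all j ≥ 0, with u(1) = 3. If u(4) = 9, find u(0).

Let u(0) = x.
u(2) = -6 - 3x
u(3) = 3 + 6x
u(4) = 12 - 3x
So 12 - 3x = 9, giving x = 1.

1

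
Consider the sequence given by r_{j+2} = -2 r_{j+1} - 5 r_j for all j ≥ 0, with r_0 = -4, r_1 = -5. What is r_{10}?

r_2 = -2·(-5) - 5·(-4) = 30
r_3 = -2·30 - 5·(-5) = -35
r_4 = -2·(-35) - 5·30 = -80
r_5 = -2·(-80) - 5·(-35) = 335
r_6 = -2·335 - 5·(-80) = -270
r_7 = -2·(-270) - 5·335 = -1135
r_8 = -2·(-1135) - 5·(-270) = 3620
r_9 = -2·3620 - 5·(-1135) = -1565
r_{10} = -2·(-1565) - 5·3620 = -14970

-14970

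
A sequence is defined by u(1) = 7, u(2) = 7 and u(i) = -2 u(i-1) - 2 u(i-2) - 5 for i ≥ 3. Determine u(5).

-33

u(3) = -2·7 - 2·7 - 5 = -33
u(4) = -2·(-33) - 2·7 - 5 = 47
u(5) = -2·47 - 2·(-33) - 5 = -33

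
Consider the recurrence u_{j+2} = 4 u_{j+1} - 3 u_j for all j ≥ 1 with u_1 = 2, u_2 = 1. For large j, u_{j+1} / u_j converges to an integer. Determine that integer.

The characteristic equation is r^2 - 4r + 3 = 0, which factors as (r - 3)(r - 1) = 0.
So the roots are 3 and 1. Since |3| > |1| and the coefficient of 3^j is non-zero, the ratio tends to 3.

3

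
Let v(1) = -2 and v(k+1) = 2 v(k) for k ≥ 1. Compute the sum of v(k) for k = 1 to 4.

-30

v(2) = 2·(-2) = -4
v(3) = 2·(-4) = -8
v(4) = 2·(-8) = -16
Sum = (-2) + (-4) + (-8) + (-16) = -30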